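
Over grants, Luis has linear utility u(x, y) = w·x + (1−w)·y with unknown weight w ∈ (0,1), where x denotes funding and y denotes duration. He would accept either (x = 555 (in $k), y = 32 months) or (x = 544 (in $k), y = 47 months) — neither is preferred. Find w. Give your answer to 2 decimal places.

Indifference: w·555 + (1−w)·32 = w·544 + (1−w)·47.
w·(555−544) = (1−w)·(47−32), i.e. w·11 = (1−w)·15.
So w/(1−w) = 15/11 = 1.3636, giving w = 15/(11+15) = 0.58.

w = 0.58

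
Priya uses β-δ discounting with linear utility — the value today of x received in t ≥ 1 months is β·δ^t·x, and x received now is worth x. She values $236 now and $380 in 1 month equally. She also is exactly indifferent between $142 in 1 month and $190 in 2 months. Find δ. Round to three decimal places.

From the later pair, β·δ^1·142 = β·δ^2·190; dividing through, δ = 142/190 = 0.74737.

δ ≈ 0.747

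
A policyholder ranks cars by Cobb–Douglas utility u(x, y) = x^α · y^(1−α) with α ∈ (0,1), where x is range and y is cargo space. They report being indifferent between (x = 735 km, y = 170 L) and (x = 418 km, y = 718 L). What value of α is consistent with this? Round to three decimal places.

Set the two utilities equal: 735^α·170^(1−α) = 418^α·718^(1−α).
Taking logs: α·ln 735 + (1−α)·ln 170 = α·ln 418 + (1−α)·ln 718, i.e. α·0.564389 = (1−α)·1.440671.
With A = 0.564389 and B = 1.440671: α·A = (1−α)·B, so α = B/(A+B) = 1.440671/2.005060 ≈ 0.719.

α ≈ 0.719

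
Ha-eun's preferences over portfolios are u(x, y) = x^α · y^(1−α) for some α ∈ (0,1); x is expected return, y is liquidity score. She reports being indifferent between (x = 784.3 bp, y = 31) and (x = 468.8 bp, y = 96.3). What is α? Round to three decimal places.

Set the two utilities equal: 784.3^α·31^(1−α) = 468.8^α·96.3^(1−α).
(784.3/468.8)^α = (96.3/31)^(1−α); take logs: α·ln(784.3/468.8) = (1−α)·ln(96.3/31), i.e. α·0.514615 = (1−α)·1.133481.
So α/(1−α) = (1.133481)/(0.514615) = 2.202581, and α = 2.202581/3.202581 ≈ 0.688.

α ≈ 0.688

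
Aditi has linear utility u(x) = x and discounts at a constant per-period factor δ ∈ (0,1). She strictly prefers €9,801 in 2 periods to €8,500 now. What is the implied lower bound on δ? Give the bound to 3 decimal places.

δ > 0.931

Under u(x) = x this choice says 8500 < δ^2·9801.
So δ^2 > 8500/9801 = 0.86726; taking the square root of both positive sides preserves the inequality.
δ > (8500/9801)^(1/2) ≈ 0.931.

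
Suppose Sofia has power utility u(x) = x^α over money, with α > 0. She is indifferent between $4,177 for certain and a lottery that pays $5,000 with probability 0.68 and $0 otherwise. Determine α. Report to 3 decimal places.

The lottery's expected utility is 0.68·u(5000) + 0.32·u(0) = 0.68·5000^α (since u(0) = 0 for α > 0).
Equating: 4177^α = 0.68·5000^α, i.e. 0.8354^α = 0.68.
Taking logs: α·ln(4177/5000) = ln(0.68), so α = -0.385662 / -0.179845 ≈ 2.144.

α ≈ 2.144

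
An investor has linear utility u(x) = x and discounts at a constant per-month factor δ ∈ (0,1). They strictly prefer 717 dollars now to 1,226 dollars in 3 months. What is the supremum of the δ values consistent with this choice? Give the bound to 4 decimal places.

δ < 0.8363

The preference means 717 > δ^3·1226.
Dividing by 1226: δ^3 < 0.58483. Both sides are positive, so the cube root keeps the direction.
δ < 0.58483^(1/3) = 0.8363.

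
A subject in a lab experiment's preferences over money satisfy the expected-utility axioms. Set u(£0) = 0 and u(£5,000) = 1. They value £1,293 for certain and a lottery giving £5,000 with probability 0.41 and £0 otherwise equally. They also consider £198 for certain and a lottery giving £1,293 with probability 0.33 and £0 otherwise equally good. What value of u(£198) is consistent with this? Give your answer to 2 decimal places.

0.14

From the first indifference, u(£1,293) = 0.41·u(£5,000) + 0.59·u(£0) = 0.41·1 + 0.59·0 = 0.41.
Chaining: u(£198) = 0.33·0.41 + 0.67·0.00 = 0.1353.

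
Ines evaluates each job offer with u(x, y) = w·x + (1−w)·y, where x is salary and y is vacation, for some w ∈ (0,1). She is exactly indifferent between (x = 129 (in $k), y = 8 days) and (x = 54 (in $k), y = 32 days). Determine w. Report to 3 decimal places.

w = 0.242

Equating utilities: w·129 + (1−w)·8 = w·54 + (1−w)·32.
w·(129−54) = (1−w)·(32−8), i.e. w·75 = (1−w)·24.
Hence w = 24/(75+24) = 24/99 = 0.242.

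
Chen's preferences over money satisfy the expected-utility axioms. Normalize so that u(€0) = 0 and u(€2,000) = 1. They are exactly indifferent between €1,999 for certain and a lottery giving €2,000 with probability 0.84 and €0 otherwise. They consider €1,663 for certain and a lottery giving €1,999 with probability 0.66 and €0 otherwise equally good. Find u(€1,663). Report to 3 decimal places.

0.554

The first gamble pins u(€1,999): it must equal 0.84·1 + 0.16·0 = 0.84.
Then u(€1,663) = 0.66·u(€1,999) + 0.34·u(€0) = 0.66·0.84 + 0.34·0.00 = 0.5544.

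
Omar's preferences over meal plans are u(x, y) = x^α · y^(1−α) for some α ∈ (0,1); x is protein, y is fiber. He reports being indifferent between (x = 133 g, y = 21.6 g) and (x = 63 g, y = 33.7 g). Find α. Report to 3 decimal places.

α ≈ 0.373

Indifference: 133^α · 21.6^(1−α) = 63^α · 33.7^(1−α).
Taking logs: α·ln 133 + (1−α)·ln 21.6 = α·ln 63 + (1−α)·ln 33.7, i.e. α·0.747214 = (1−α)·0.444805.
Thus α·(1.192019) = 0.444805, so α = 0.444805/1.192019 ≈ 0.373.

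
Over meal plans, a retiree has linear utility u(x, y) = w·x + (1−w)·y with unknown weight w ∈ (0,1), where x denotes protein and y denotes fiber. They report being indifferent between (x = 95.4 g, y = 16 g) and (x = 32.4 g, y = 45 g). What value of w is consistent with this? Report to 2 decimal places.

Indifference: w·95.4 + (1−w)·16 = w·32.4 + (1−w)·45.
Rearranging, 63·w − 29·(1−w) = 0.
Hence w = 29/(63+29) = 29/92 = 0.32.

w = 0.32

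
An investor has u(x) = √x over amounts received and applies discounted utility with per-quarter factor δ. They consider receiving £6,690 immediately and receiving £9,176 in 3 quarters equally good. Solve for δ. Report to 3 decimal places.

The payoff in 3 quarters is discounted by δ^3, so u(6690) = δ^3·u(9176) and δ^3 = u(6690)/u(9176).
Since u(x) = √x, δ^3 = √(6690/9176) = 0.85386.
So δ = 0.85386^(1/3) ≈ 0.949.

δ ≈ 0.949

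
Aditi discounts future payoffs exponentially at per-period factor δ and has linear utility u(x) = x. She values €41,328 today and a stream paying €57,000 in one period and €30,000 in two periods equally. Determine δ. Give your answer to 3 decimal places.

δ ≈ 0.560

The stream is worth 57000δ + 30000δ² today, so 57000δ + 30000δ² = 41328.
That is, 30000δ² + 57000δ − 41328 = 0, a quadratic in δ.
By the quadratic formula (taking the positive root), δ = (−57000 + √8208360000.00) / 60000 ≈ 0.560.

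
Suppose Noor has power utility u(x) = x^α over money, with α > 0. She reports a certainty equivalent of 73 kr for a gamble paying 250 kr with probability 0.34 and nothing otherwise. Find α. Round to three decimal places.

The lottery's expected utility is 0.34·u(250) + 0.66·u(0) = 0.34·250^α (since u(0) = 0 for α > 0).
Setting u(73) equal to that: 73^α = 0.34·250^α ⇒ (73/250)^α = 0.34.
α = ln(0.34) / ln(73/250) = -1.078810/-1.231001 ≈ 0.876.

α ≈ 0.876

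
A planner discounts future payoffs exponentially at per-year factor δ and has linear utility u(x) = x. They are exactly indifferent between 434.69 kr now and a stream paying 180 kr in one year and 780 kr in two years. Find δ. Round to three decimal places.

The stream is worth 180δ + 780δ² today, so 180δ + 780δ² = 434.69.
That is, 780δ² + 180δ − 434.69 = 0, a quadratic in δ.
By the quadratic formula (taking the positive root), δ = (−180 + √1388632.80) / 1560 ≈ 0.640.

δ ≈ 0.640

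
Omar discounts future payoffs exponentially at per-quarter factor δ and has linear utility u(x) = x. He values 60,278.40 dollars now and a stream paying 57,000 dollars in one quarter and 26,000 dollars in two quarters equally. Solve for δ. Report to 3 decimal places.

Equating present values: 60278.40 = 57000δ + 26000δ².
Rearranged: 26000δ² + 57000δ − 60278.40 = 0.
δ = (−57000 + √(57000² + 4·26000·60278.40)) / (2·26000) = (−57000 + √9517953600.00) / 52000 ≈ 0.780.

δ ≈ 0.780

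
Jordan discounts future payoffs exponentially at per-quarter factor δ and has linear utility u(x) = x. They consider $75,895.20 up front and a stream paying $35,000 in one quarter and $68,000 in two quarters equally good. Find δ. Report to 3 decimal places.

Present value of the stream is 35000·δ + 68000·δ². Indifference gives 35000δ + 68000δ² = 75895.20.
So 68000δ² + 35000δ − 75895.20 = 0.
δ = (−35000 + √(35000² + 4·68000·75895.20)) / (2·68000) = (−35000 + √21868494400.00) / 136000 ≈ 0.830.

δ ≈ 0.830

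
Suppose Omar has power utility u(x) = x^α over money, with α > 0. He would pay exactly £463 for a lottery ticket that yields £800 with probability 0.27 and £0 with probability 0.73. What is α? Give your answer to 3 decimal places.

α ≈ 2.394

EU(lottery) = 0.27·800^α + 0.73·0 = 0.27·800^α.
Indifference: 463^α = 0.27·800^α, so (463/800)^α = 0.27.
Taking logs: α·ln(463/800) = ln(0.27), so α = -1.309333 / -0.546885 ≈ 2.394.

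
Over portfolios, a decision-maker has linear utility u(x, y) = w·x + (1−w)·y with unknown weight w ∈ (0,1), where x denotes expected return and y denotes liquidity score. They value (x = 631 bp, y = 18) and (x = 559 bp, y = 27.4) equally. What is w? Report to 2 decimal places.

Indifference: w·631 + (1−w)·18 = w·559 + (1−w)·27.4.
Rearranging, 72·w − 9.4·(1−w) = 0.
The marginal rate of substitution is 9.4/72, so w = 9.4/(72+9.4) = 0.12.

w = 0.12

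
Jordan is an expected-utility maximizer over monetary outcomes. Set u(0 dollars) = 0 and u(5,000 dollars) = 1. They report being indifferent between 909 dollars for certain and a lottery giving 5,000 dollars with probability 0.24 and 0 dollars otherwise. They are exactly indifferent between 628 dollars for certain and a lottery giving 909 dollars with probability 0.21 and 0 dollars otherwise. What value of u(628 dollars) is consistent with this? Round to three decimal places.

First, u(909 dollars) = 0.24·u(5,000 dollars) + 0.76·u(0 dollars) = 0.24.
The second indifference gives u(628 dollars) = 0.21·u(909 dollars) + 0.79·u(0 dollars) = 0.21·0.24 + 0.79·0.00 = 0.0504.

0.050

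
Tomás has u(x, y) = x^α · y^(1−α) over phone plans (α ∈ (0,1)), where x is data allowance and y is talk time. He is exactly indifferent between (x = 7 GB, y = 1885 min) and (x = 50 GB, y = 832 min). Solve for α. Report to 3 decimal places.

α ≈ 0.294

Set the two utilities equal: 7^α·1885^(1−α) = 50^α·832^(1−α).
Taking logs: α·ln 7 + (1−α)·ln 1885 = α·ln 50 + (1−α)·ln 832, i.e. α·-1.966113 = (1−α)·-0.817851.
Thus α·(-2.783964) = -0.817851, so α = -0.817851/-2.783964 ≈ 0.294.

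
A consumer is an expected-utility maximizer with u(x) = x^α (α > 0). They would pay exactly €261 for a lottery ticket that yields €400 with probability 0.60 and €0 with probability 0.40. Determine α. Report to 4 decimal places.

α ≈ 1.1965

The lottery's expected utility is 0.60·u(400) + 0.40·u(0) = 0.60·400^α (since u(0) = 0 for α > 0).
Setting u(261) equal to that: 261^α = 0.60·400^α ⇒ (261/400)^α = 0.60.
α = ln(0.60) / ln(261/400) = -0.5108256/-0.4269441 ≈ 1.1965.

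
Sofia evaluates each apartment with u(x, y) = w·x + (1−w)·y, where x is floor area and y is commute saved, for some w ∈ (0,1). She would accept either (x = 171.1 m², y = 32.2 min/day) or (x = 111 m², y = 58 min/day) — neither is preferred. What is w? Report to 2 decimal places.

Equating utilities: w·171.1 + (1−w)·32.2 = w·111 + (1−w)·58.
Rearranging, 60.1·w − 25.8·(1−w) = 0.
So w/(1−w) = 25.8/60.1 = 0.4293, giving w = 25.8/(60.1+25.8) = 0.30.

w = 0.30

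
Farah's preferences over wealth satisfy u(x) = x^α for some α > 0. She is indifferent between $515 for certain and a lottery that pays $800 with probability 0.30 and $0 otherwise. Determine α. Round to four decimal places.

α ≈ 2.7335

EU(lottery) = 0.30·800^α + 0.70·0 = 0.30·800^α.
Indifference: 515^α = 0.30·800^α, so (515/800)^α = 0.30.
Take logs: α = ln 0.30 / ln(515/800) ≈ 2.733538.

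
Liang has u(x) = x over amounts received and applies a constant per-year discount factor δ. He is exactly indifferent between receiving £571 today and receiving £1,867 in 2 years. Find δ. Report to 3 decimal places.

δ ≈ 0.553

The payoff in 2 years is discounted by δ^2, so u(571) = δ^2·u(1867) and δ^2 = u(571)/u(1867).
With u(x) = x: δ^2 = 571/1867 = 0.30584.
So δ = 0.30584^(1/2) ≈ 0.553.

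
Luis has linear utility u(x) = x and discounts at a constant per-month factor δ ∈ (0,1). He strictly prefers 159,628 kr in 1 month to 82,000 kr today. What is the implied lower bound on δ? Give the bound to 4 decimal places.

Comparing present values: 82000 < δ·159628.
So δ > 82000/159628 = 0.51369.

δ > 0.5137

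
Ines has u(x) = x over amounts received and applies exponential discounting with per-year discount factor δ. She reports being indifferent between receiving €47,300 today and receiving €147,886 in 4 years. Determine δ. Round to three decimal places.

The payoff in 4 years is discounted by δ^4, so u(47300) = δ^4·u(147886) and δ^4 = u(47300)/u(147886).
With u(x) = x: δ^4 = 47300/147886 = 0.31984.
Hence δ = (0.31984)^(1/4) = 0.75203.

δ ≈ 0.752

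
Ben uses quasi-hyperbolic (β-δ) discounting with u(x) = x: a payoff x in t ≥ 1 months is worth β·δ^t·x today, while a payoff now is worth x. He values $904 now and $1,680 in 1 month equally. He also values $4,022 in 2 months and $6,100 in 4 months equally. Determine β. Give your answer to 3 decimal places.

Both payoffs in the second observation are in the future, so β drops out: δ^2·4022 = δ^4·6100 ⇒ δ^2 = 4022/6100 = 0.65934, so δ = 0.81200.
Substituting δ into 904 = β·δ·1680: β = 904/(1364.160) ≈ 0.663.

β ≈ 0.663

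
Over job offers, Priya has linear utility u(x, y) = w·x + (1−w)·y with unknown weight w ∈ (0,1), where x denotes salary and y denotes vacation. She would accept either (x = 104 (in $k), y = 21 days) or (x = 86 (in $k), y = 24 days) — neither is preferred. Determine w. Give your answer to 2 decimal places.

w = 0.14

Equating utilities: w·104 + (1−w)·21 = w·86 + (1−w)·24.
Collecting terms: w·18 = (1−w)·3.
So w/(1−w) = 3/18 = 0.1667, giving w = 3/(18+3) = 0.14.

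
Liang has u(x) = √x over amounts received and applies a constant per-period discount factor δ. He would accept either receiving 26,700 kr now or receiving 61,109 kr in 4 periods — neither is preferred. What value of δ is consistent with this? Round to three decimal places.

δ ≈ 0.902

Indifference means u(26700) = δ^4 · u(61109), so δ^4 = u(26700)/u(61109).
With u(x) = √x: δ^4 = √26700/√61109 = √(26700/61109) = 0.66100.
Taking the 4th root: δ = 0.66100^(1/4) ≈ 0.902.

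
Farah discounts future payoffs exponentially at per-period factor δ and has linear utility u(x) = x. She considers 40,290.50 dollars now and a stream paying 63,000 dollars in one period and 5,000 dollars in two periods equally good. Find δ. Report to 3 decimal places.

δ ≈ 0.610

Present value of the stream is 63000·δ + 5000·δ². Indifference gives 63000δ + 5000δ² = 40290.50.
Rearranged: 5000δ² + 63000δ − 40290.50 = 0.
The positive root is δ = [−63000 + √(63000² + 4·5000·40290.50)] / (2·5000) = (−63000 + 69100.000)/10000 ≈ 0.610.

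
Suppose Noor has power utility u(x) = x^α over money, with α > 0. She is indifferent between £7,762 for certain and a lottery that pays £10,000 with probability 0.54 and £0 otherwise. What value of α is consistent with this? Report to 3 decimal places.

α ≈ 2.432

EU(lottery) = 0.54·10000^α + 0.46·0 = 0.54·10000^α.
Indifference: 7762^α = 0.54·10000^α, so (7762/10000)^α = 0.54.
Taking logs: α·ln(7762/10000) = ln(0.54), so α = -0.616186 / -0.253345 ≈ 2.432.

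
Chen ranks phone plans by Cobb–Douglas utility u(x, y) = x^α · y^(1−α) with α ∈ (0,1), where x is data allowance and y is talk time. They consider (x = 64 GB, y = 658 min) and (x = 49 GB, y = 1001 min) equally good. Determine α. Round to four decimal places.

α ≈ 0.6110

The Cobb–Douglas utilities coincide, so 64^α·658^(1−α) = 49^α·1001^(1−α).
Taking logs: α·ln 64 + (1−α)·ln 658 = α·ln 49 + (1−α)·ln 1001, i.e. α·0.2670628 = (1−α)·0.4195498.
Thus α·(0.6866126) = 0.4195498, so α = 0.4195498/0.6866126 ≈ 0.6110.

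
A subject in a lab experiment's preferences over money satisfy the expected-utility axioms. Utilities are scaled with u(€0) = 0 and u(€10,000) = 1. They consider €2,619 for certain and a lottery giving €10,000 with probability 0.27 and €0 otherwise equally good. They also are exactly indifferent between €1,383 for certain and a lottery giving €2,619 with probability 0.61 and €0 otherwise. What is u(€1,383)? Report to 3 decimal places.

First, u(€2,619) = 0.27·u(€10,000) + 0.73·u(€0) = 0.27.
Then u(€1,383) = 0.61·u(€2,619) + 0.39·u(€0) = 0.61·0.27 + 0.39·0.00 = 0.1647.

0.165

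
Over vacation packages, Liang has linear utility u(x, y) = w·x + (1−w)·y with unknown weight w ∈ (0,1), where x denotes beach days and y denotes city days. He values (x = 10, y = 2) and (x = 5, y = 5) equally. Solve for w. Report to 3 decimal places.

w = 0.375

u(10,2) = u(5,5) means w·10 + (1−w)·2 = w·5 + (1−w)·5.
Rearranging, 5·w − 3·(1−w) = 0.
So w/(1−w) = 3/5 = 0.6000, giving w = 3/(5+3) = 0.375.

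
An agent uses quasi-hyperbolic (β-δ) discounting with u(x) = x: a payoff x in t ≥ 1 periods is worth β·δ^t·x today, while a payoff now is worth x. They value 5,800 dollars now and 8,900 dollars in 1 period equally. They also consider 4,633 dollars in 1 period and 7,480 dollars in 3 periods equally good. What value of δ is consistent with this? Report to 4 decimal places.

δ ≈ 0.7870

Both payoffs in the second observation are in the future, so β drops out: δ^1·4633 = δ^3·7480 ⇒ δ^2 = 4633/7480 = 0.61939, so δ = 0.78701.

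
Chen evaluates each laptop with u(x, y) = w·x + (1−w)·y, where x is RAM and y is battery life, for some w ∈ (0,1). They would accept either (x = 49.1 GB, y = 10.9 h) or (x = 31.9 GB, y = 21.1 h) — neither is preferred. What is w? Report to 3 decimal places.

u(49.1,10.9) = u(31.9,21.1) means w·49.1 + (1−w)·10.9 = w·31.9 + (1−w)·21.1.
Collecting terms: w·17.2 = (1−w)·10.2.
The marginal rate of substitution is 10.2/17.2, so w = 10.2/(17.2+10.2) = 0.372.

w = 0.372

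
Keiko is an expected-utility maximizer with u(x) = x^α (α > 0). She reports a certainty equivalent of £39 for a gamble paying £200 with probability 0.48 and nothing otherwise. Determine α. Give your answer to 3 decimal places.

EU(lottery) = 0.48·200^α + 0.52·0 = 0.48·200^α.
Indifference: 39^α = 0.48·200^α, so (39/200)^α = 0.48.
α = ln(0.48) / ln(39/200) = -0.733969/-1.634756 ≈ 0.449.

α ≈ 0.449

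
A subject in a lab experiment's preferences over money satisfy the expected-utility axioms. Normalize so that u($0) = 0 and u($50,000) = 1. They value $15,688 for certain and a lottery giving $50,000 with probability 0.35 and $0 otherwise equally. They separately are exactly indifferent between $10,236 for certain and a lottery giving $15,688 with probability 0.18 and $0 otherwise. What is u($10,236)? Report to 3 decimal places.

The first gamble pins u($15,688): it must equal 0.35·1 + 0.65·0 = 0.35.
Then u($10,236) = 0.18·u($15,688) + 0.82·u($0) = 0.18·0.35 + 0.82·0.00 = 0.0630.

0.063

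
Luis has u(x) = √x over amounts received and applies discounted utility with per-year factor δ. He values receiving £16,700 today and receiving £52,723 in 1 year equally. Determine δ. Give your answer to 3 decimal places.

δ ≈ 0.563

Equating discounted utilities: u(16700) = δ·u(52723) ⇒ δ = u(16700)/u(52723).
With u(x) = √x: δ = √16700/√52723 = √(16700/52723) = 0.56281.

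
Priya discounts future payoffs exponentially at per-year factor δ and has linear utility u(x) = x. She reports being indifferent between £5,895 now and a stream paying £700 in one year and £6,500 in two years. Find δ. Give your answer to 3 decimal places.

Present value of the stream is 700·δ + 6500·δ². Indifference gives 700δ + 6500δ² = 5895.
Rearranged: 6500δ² + 700δ − 5895 = 0.
δ = (−700 + √(700² + 4·6500·5895)) / (2·6500) = (−700 + √153760000.00) / 13000 ≈ 0.900.

δ ≈ 0.900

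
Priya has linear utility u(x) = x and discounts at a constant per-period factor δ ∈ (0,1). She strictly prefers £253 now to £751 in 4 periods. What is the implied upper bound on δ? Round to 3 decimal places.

δ < 0.762

Comparing present values: 253 > δ^4·751.
So δ^4 < 253/751 = 0.33688; taking the 4th root of both positive sides preserves the inequality.
δ < (253/751)^(1/4) ≈ 0.762.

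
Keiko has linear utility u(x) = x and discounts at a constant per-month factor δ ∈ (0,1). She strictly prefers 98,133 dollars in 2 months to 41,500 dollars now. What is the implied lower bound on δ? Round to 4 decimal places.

δ > 0.6503

The preference means 41500 < δ^2·98133.
So δ^2 > 41500/98133 = 0.42290; taking the square root of both positive sides preserves the inequality.
δ > (41500/98133)^(1/2) ≈ 0.6503.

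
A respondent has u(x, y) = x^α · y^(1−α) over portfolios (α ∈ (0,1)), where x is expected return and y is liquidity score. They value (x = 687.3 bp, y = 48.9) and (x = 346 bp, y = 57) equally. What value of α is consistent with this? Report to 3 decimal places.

Set the two utilities equal: 687.3^α·48.9^(1−α) = 346^α·57^(1−α).
(687.3/346)^α = (57/48.9)^(1−α); take logs: α·ln(687.3/346) = (1−α)·ln(57/48.9), i.e. α·0.686332 = (1−α)·0.153274.
So α/(1−α) = (0.153274)/(0.686332) = 0.223323, and α = 0.223323/1.223323 ≈ 0.183.

α ≈ 0.183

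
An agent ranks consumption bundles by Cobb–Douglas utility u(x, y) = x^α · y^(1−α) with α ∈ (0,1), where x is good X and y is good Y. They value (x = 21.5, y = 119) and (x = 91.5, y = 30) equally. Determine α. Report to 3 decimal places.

α ≈ 0.488

Set the two utilities equal: 21.5^α·119^(1−α) = 91.5^α·30^(1−α).
Rearrange to (21.5/91.5)^α = (30/119)^(1−α) and take logs: α·-1.448286 = (1−α)·-1.377926.
So α/(1−α) = (-1.377926)/(-1.448286) = 0.951418, and α = 0.951418/1.951418 ≈ 0.488.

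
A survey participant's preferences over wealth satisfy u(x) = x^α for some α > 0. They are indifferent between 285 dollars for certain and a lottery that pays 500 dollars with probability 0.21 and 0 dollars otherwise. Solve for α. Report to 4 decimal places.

α ≈ 2.7764

Since u(0) = 0, the lottery's EU is 0.21·500^α.
Equating: 285^α = 0.21·500^α, i.e. 0.5700^α = 0.21.
α = ln(0.21) / ln(285/500) = -1.5606477/-0.5621189 ≈ 2.7764.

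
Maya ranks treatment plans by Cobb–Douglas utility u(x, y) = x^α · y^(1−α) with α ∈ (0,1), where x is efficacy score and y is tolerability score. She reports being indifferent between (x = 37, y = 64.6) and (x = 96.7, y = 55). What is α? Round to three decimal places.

α ≈ 0.143

The Cobb–Douglas utilities coincide, so 37^α·64.6^(1−α) = 96.7^α·55^(1−α).
(37/96.7)^α = (55/64.6)^(1−α); take logs: α·ln(37/96.7) = (1−α)·ln(55/64.6), i.e. α·-0.960695 = (1−α)·-0.160881.
Thus α·(-1.121576) = -0.160881, so α = -0.160881/-1.121576 ≈ 0.143.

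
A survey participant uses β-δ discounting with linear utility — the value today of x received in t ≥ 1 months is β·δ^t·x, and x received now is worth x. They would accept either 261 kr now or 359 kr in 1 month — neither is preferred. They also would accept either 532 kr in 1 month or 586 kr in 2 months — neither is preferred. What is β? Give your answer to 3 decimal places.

β ≈ 0.801

From the later pair, β·δ^1·532 = β·δ^2·586; dividing through, δ = 532/586 = 0.90785.
The first indifference: 261 = β·δ·359, so β = 261/(δ·359) = 261/(0.90785·359) ≈ 0.801.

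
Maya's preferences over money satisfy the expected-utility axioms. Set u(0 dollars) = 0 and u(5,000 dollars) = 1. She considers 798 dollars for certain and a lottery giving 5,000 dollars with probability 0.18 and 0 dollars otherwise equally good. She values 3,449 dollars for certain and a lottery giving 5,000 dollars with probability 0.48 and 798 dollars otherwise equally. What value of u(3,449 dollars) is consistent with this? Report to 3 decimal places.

First, u(798 dollars) = 0.18·u(5,000 dollars) + 0.82·u(0 dollars) = 0.18.
Chaining: u(3,449 dollars) = 0.48·1.00 + 0.52·0.18 = 0.5736.

0.574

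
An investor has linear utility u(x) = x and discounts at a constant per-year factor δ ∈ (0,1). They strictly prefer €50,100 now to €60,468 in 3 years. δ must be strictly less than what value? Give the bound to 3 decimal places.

δ < 0.939

The preference means 50100 > δ^3·60468.
Hence δ^3 < 50100/60468 = 0.82854, and x ↦ x^(1/3) is increasing on (0,∞).
δ < 0.82854^(1/3) = 0.939.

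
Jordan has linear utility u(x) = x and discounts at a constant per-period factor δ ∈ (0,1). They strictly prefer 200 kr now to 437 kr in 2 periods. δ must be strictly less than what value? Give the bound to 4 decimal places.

δ < 0.6765

Comparing present values: 200 > δ^2·437.
Hence δ^2 < 200/437 = 0.45767, and x ↦ x^(1/2) is increasing on (0,∞).
δ < (200/437)^(1/2) ≈ 0.6765.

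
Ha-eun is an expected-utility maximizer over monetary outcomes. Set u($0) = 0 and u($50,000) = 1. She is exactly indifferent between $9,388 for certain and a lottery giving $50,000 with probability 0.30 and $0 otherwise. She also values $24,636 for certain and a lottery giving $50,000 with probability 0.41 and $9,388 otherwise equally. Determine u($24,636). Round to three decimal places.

First, u($9,388) = 0.30·u($50,000) + 0.70·u($0) = 0.30.
Chaining: u($24,636) = 0.41·1.00 + 0.59·0.30 = 0.5870.

0.587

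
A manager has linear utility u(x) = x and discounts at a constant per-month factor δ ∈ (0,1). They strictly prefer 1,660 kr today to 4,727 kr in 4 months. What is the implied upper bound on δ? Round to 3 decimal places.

Under u(x) = x this choice says 1660 > δ^4·4727.
Hence δ^4 < 1660/4727 = 0.35117, and x ↦ x^(1/4) is increasing on (0,∞).
δ < (1660/4727)^(1/4) ≈ 0.770.

δ < 0.770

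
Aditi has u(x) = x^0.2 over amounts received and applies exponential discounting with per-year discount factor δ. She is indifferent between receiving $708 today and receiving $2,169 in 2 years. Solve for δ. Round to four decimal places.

Indifference means u(708) = δ^2 · u(2169), so δ^2 = u(708)/u(2169).
With u(x) = x^0.2: δ^2 = 708^0.2/2169^0.2 = (708/2169)^0.2 = 0.79938.
Taking the square root: δ = 0.79938^(1/2) ≈ 0.8941.

δ ≈ 0.8941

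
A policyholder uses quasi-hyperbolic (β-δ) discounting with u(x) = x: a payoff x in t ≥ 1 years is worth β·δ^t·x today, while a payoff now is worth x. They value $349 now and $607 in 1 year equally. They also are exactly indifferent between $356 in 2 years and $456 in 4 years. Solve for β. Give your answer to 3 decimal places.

β ≈ 0.651

The second indifference involves only future payoffs, so β cancels: β·δ^2·356 = β·δ^4·456, giving δ^2 = 356/456 = 0.78070, so δ = 0.88357.
Substituting δ into 349 = β·δ·607: β = 349/(536.329) ≈ 0.651.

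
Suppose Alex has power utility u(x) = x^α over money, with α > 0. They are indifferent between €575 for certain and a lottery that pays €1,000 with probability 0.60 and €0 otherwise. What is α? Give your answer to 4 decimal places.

α ≈ 0.9231

EU(lottery) = 0.60·1000^α + 0.40·0 = 0.60·1000^α.
Setting u(575) equal to that: 575^α = 0.60·1000^α ⇒ (575/1000)^α = 0.60.
Taking logs: α·ln(575/1000) = ln(0.60), so α = -0.5108256 / -0.5533852 ≈ 0.9231.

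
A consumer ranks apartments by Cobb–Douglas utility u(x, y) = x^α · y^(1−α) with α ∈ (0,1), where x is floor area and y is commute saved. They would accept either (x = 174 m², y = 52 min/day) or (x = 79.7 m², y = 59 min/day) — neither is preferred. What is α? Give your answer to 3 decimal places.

α ≈ 0.139

The Cobb–Douglas utilities coincide, so 174^α·52^(1−α) = 79.7^α·59^(1−α).
Rearrange to (174/79.7)^α = (59/52)^(1−α) and take logs: α·0.780786 = (1−α)·0.126294.
Thus α·(0.907080) = 0.126294, so α = 0.126294/0.907080 ≈ 0.139.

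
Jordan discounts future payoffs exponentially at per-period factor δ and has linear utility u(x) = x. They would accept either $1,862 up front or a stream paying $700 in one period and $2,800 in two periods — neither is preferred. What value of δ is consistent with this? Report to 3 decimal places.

δ ≈ 0.700

Present value of the stream is 700·δ + 2800·δ². Indifference gives 700δ + 2800δ² = 1862.
That is, 2800δ² + 700δ − 1862 = 0, a quadratic in δ.
By the quadratic formula (taking the positive root), δ = (−700 + √21344400.00) / 5600 ≈ 0.700.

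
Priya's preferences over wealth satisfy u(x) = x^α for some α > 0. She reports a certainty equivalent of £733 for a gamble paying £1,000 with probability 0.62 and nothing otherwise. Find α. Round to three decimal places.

Since u(0) = 0, the lottery's EU is 0.62·1000^α.
Indifference: 733^α = 0.62·1000^α, so (733/1000)^α = 0.62.
Take logs: α = ln 0.62 / ln(733/1000) ≈ 1.53902.

α ≈ 1.539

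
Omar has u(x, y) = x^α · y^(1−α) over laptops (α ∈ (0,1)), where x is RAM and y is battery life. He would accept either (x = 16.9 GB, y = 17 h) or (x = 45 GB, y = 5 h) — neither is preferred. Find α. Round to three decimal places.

The Cobb–Douglas utilities coincide, so 16.9^α·17^(1−α) = 45^α·5^(1−α).
Rearrange to (16.9/45)^α = (5/17)^(1−α) and take logs: α·-0.979349 = (1−α)·-1.223775.
Thus α·(-2.203124) = -1.223775, so α = -1.223775/-2.203124 ≈ 0.555.

α ≈ 0.555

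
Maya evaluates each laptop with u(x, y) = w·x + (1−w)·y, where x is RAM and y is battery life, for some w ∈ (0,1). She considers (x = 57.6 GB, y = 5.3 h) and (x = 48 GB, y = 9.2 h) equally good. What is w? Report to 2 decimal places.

w = 0.29

Indifference: w·57.6 + (1−w)·5.3 = w·48 + (1−w)·9.2.
w·(57.6−48) = (1−w)·(9.2−5.3), i.e. w·9.6 = (1−w)·3.9.
The marginal rate of substitution is 3.9/9.6, so w = 3.9/(9.6+3.9) = 0.29.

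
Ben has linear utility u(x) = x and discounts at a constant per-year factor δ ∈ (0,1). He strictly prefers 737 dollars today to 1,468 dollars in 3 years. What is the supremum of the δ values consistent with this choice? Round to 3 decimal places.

δ < 0.795

Comparing present values: 737 > δ^3·1468.
Hence δ^3 < 737/1468 = 0.50204, and x ↦ x^(1/3) is increasing on (0,∞).
δ < 0.50204^(1/3) = 0.795.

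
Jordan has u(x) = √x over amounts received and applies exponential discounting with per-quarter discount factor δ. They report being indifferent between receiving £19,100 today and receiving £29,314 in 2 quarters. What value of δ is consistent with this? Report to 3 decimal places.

Indifference means u(19100) = δ^2 · u(29314), so δ^2 = u(19100)/u(29314).
Since u(x) = √x, δ^2 = √(19100/29314) = 0.80720.
So δ = 0.80720^(1/2) ≈ 0.898.

δ ≈ 0.898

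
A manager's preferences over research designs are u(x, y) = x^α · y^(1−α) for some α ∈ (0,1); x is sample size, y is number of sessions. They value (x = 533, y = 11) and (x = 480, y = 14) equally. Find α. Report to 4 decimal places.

The Cobb–Douglas utilities coincide, so 533^α·11^(1−α) = 480^α·14^(1−α).
(533/480)^α = (14/11)^(1−α); take logs: α·ln(533/480) = (1−α)·ln(14/11), i.e. α·0.1047353 = (1−α)·0.2411621.
With A = 0.1047353 and B = 0.2411621: α·A = (1−α)·B, so α = B/(A+B) = 0.2411621/0.3458974 ≈ 0.6972.

α ≈ 0.6972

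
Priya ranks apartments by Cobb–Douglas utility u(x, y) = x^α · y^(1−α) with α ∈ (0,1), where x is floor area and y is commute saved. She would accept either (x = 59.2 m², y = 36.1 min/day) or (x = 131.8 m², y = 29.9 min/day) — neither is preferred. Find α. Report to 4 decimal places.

α ≈ 0.1906

The Cobb–Douglas utilities coincide, so 59.2^α·36.1^(1−α) = 131.8^α·29.9^(1−α).
(59.2/131.8)^α = (29.9/36.1)^(1−α); take logs: α·ln(59.2/131.8) = (1−α)·ln(29.9/36.1), i.e. α·-0.8003641 = (1−α)·-0.1884344.
With A = -0.8003641 and B = -0.1884344: α·A = (1−α)·B, so α = B/(A+B) = -0.1884344/-0.9887985 ≈ 0.1906.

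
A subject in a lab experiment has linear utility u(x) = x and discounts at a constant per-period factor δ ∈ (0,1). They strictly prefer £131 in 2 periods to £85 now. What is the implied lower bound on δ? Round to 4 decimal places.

δ > 0.8055

Comparing present values: 85 < δ^2·131.
Dividing by 131: δ^2 > 0.64885. Both sides are positive, so the square root keeps the direction.
δ > (85/131)^(1/2) ≈ 0.8055.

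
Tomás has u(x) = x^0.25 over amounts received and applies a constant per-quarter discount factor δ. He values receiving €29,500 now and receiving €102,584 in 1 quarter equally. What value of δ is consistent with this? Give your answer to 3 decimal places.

The payoff in 1 quarter is discounted by δ, so u(29500) = δ·u(102584) and δ = u(29500)/u(102584).
Since u(x) = x^0.25, δ = (29500/102584)^0.25 = 0.28757^0.25 = 0.73229.

δ ≈ 0.732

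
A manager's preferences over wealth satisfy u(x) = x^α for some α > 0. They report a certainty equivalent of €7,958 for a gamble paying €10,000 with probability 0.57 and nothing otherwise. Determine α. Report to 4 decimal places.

α ≈ 2.4610

The lottery's expected utility is 0.57·u(10000) + 0.43·u(0) = 0.57·10000^α (since u(0) = 0 for α > 0).
Indifference: 7958^α = 0.57·10000^α, so (7958/10000)^α = 0.57.
Take logs: α = ln 0.57 / ln(7958/10000) ≈ 2.461037.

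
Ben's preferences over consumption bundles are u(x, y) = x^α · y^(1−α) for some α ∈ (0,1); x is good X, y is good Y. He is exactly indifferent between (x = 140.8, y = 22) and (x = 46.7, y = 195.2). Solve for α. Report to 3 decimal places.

Indifference: 140.8^α · 22^(1−α) = 46.7^α · 195.2^(1−α).
(140.8/46.7)^α = (195.2/22)^(1−α); take logs: α·ln(140.8/46.7) = (1−α)·ln(195.2/22), i.e. α·1.103596 = (1−α)·2.182982.
Thus α·(3.286578) = 2.182982, so α = 2.182982/3.286578 ≈ 0.664.

α ≈ 0.664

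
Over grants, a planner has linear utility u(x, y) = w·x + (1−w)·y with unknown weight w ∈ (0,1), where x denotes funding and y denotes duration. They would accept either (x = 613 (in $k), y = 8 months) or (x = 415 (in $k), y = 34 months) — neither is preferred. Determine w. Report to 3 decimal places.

Equating utilities: w·613 + (1−w)·8 = w·415 + (1−w)·34.
Collecting terms: w·198 = (1−w)·26.
So w/(1−w) = 26/198 = 0.1313, giving w = 26/(198+26) = 0.116.

w = 0.116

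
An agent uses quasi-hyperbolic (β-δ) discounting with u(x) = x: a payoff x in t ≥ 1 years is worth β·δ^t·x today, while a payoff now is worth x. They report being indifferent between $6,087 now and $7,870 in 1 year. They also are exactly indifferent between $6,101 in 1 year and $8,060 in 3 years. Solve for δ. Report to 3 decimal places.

δ ≈ 0.870

From the later pair, β·δ^1·6101 = β·δ^3·8060; dividing through, δ^2 = 6101/8060 = 0.75695, so δ = 0.87003.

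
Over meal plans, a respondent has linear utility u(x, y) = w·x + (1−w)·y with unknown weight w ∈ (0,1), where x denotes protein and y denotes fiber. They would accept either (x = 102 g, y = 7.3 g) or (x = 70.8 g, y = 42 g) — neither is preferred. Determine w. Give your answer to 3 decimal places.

w = 0.527

Indifference: w·102 + (1−w)·7.3 = w·70.8 + (1−w)·42.
w·(102−70.8) = (1−w)·(42−7.3), i.e. w·31.2 = (1−w)·34.7.
Hence w = 34.7/(31.2+34.7) = 34.7/65.9 = 0.527.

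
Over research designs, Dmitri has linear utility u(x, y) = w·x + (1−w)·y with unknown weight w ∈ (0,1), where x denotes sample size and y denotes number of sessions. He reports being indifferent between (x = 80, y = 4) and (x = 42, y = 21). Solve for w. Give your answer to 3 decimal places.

w = 0.309

u(80,4) = u(42,21) means w·80 + (1−w)·4 = w·42 + (1−w)·21.
Collecting terms: w·38 = (1−w)·17.
Hence w = 17/(38+17) = 17/55 = 0.309.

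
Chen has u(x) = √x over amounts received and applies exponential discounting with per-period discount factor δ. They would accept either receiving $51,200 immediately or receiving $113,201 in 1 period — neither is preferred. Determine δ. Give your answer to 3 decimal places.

δ ≈ 0.673

The payoff in 1 period is discounted by δ, so u(51200) = δ·u(113201) and δ = u(51200)/u(113201).
With u(x) = √x: δ = √51200/√113201 = √(51200/113201) = 0.67253.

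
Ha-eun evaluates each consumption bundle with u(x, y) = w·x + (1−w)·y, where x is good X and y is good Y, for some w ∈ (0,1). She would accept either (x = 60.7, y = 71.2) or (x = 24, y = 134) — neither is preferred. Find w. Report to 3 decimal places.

Equating utilities: w·60.7 + (1−w)·71.2 = w·24 + (1−w)·134.
Collecting terms: w·36.7 = (1−w)·62.8.
The marginal rate of substitution is 62.8/36.7, so w = 62.8/(36.7+62.8) = 0.631.

w = 0.631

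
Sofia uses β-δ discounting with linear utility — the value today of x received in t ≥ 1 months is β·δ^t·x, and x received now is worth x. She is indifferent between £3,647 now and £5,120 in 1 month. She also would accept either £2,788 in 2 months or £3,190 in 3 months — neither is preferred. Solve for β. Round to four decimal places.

The second indifference involves only future payoffs, so β cancels: β·δ^2·2788 = β·δ^3·3190, giving δ = 2788/3190 = 0.87398.
The first indifference: 3647 = β·δ·5120, so β = 3647/(δ·5120) = 3647/(0.87398·5120) ≈ 0.8150.

β ≈ 0.8150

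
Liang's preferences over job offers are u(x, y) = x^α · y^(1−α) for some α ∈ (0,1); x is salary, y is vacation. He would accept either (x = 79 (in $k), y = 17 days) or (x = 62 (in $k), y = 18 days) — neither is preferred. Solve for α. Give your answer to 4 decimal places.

The Cobb–Douglas utilities coincide, so 79^α·17^(1−α) = 62^α·18^(1−α).
(79/62)^α = (18/17)^(1−α); take logs: α·ln(79/62) = (1−α)·ln(18/17), i.e. α·0.2423135 = (1−α)·0.0571584.
So α/(1−α) = (0.0571584)/(0.2423135) = 0.2358862, and α = 0.2358862/1.2358862 ≈ 0.1909.

α ≈ 0.1909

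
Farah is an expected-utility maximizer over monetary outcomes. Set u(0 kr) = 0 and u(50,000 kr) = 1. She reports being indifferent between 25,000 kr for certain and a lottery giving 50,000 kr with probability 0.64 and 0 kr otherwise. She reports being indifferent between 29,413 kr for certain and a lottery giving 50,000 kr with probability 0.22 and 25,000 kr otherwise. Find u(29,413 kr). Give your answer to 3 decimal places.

First, u(25,000 kr) = 0.64·u(50,000 kr) + 0.36·u(0 kr) = 0.64.
Then u(29,413 kr) = 0.22·u(50,000 kr) + 0.78·u(25,000 kr) = 0.22·1.00 + 0.78·0.64 = 0.7192.

0.719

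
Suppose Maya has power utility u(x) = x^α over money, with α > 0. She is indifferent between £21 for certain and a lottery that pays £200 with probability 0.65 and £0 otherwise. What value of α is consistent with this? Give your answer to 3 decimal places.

EU(lottery) = 0.65·200^α + 0.35·0 = 0.65·200^α.
Indifference: 21^α = 0.65·200^α, so (21/200)^α = 0.65.
Taking logs: α·ln(21/200) = ln(0.65), so α = -0.430783 / -2.253795 ≈ 0.191.

α ≈ 0.191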